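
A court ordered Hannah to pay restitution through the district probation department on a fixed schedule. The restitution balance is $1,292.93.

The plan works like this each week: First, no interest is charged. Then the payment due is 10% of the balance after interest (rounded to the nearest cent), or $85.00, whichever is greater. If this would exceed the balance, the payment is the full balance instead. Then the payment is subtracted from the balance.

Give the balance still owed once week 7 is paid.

Week 1: opening $1,292.93; payment $129.29; balance $1,163.64
Week 2: opening $1,163.64; payment $116.36; balance $1,047.28
Week 3: opening $1,047.28; payment $104.73; balance $942.55
Week 4: opening $942.55; payment $94.26; balance $848.29
Week 5: opening $848.29; payment $85.00; balance $763.29
Week 6: opening $763.29; payment $85.00; balance $678.29
Week 7: opening $678.29; payment $85.00; balance $593.29

$593.29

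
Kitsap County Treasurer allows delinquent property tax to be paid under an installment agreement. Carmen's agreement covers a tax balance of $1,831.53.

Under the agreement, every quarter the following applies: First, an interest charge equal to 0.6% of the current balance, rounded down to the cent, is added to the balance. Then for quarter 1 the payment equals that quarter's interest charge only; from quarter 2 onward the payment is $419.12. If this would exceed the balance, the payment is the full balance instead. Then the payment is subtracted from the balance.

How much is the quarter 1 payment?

$10.98

# | Opening | Interest | Payment | End bal
1 | $1,831.53 | $10.98 | $10.98 | $1,831.53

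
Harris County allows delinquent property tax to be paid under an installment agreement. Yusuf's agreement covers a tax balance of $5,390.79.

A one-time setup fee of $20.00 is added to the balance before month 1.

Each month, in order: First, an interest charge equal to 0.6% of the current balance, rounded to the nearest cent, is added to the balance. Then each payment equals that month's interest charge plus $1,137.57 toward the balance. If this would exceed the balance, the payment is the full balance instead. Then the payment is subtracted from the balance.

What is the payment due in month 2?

$1,163.21

Month 1: opening $5,410.79; interest $32.46 → $5,443.25; payment $1,170.03; balance $4,273.22
Month 2: opening $4,273.22; interest $25.64 → $4,298.86; payment $1,163.21; balance $3,135.65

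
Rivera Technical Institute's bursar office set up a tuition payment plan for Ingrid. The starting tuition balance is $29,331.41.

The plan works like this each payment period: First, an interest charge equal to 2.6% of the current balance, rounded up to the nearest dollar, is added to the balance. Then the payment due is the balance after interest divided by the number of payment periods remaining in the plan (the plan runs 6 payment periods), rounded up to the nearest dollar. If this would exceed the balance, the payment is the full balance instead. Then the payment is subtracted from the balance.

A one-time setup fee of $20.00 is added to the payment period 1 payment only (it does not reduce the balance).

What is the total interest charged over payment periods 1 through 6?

Payment period 1: opening $29,331.41; interest $763.00 → $30,094.41; payment $5,016.00 (+ $20.00 fee); balance $25,078.41
Payment period 2: opening $25,078.41; interest $653.00 → $25,731.41; payment $5,147.00; balance $20,584.41
Payment period 3: opening $20,584.41; interest $536.00 → $21,120.41; payment $5,281.00; balance $15,839.41
Payment period 4: opening $15,839.41; interest $412.00 → $16,251.41; payment $5,418.00; balance $10,833.41
Payment period 5: opening $10,833.41; interest $282.00 → $11,115.41; payment $5,558.00; balance $5,557.41
Payment period 6: opening $5,557.41; interest $145.00 → $5,702.41; payment $5,702.41; balance $0.00
Total interest: $763.00 + $653.00 + $536.00 + $412.00 + $282.00 + $145.00 = $2,791.00

$2,791.00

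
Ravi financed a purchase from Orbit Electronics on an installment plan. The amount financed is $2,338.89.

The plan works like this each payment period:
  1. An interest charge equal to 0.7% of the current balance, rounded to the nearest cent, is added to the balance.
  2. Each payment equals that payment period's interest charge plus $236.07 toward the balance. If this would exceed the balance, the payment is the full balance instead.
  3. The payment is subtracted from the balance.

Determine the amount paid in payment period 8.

Payment period 1: $2,338.89 +$16.37 interest = $2,355.26; pay $252.44 → $2,102.82
Payment period 2: $2,102.82 +$14.72 interest = $2,117.54; pay $250.79 → $1,866.75
Payment period 3: $1,866.75 +$13.07 interest = $1,879.82; pay $249.14 → $1,630.68
Payment period 4: $1,630.68 +$11.41 interest = $1,642.09; pay $247.48 → $1,394.61
Payment period 5: $1,394.61 +$9.76 interest = $1,404.37; pay $245.83 → $1,158.54
Payment period 6: $1,158.54 +$8.11 interest = $1,166.65; pay $244.18 → $922.47
Payment period 7: $922.47 +$6.46 interest = $928.93; pay $242.53 → $686.40
Payment period 8: $686.40 +$4.80 interest = $691.20; pay $240.87 → $450.33

$240.87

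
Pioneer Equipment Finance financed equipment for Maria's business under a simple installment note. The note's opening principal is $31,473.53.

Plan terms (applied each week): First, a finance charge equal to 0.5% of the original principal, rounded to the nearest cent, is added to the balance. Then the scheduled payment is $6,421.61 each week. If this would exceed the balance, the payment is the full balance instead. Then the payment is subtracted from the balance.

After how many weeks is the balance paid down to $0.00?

Week 1: $31,473.53 +$157.37 interest = $31,630.90; pay $6,421.61 → $25,209.29
Week 2: $25,209.29 +$157.37 interest = $25,366.66; pay $6,421.61 → $18,945.05
Week 3: $18,945.05 +$157.37 interest = $19,102.42; pay $6,421.61 → $12,680.81
Week 4: $12,680.81 +$157.37 interest = $12,838.18; pay $6,421.61 → $6,416.57
Week 5: $6,416.57 +$157.37 interest = $6,573.94; pay $6,421.61 → $152.33
Week 6: $152.33 +$157.37 interest = $309.70; pay $309.70 → $0.00
Balance reaches $0.00 in week 6.

6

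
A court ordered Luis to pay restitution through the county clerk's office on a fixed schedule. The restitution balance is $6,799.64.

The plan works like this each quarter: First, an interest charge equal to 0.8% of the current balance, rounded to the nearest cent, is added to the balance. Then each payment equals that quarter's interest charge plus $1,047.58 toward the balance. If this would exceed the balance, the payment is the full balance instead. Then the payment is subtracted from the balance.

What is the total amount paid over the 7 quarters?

$7,004.43

# | Opening | Interest | Payment | End bal
1 | $6,799.64 | $54.40 | $1,101.98 | $5,752.06
2 | $5,752.06 | $46.02 | $1,093.60 | $4,704.48
3 | $4,704.48 | $37.64 | $1,085.22 | $3,656.90
4 | $3,656.90 | $29.26 | $1,076.84 | $2,609.32
5 | $2,609.32 | $20.87 | $1,068.45 | $1,561.74
6 | $1,561.74 | $12.49 | $1,060.07 | $514.16
7 | $514.16 | $4.11 | $518.27 | $0.00
Total paid: $7,004.43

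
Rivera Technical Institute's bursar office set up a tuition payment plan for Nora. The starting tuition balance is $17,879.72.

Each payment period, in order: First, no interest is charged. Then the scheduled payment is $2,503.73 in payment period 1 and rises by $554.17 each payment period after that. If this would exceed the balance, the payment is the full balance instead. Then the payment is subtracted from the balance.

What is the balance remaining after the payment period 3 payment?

$8,706.02

Payment period 1: opening $17,879.72; payment $2,503.73; balance $15,375.99
Payment period 2: opening $15,375.99; payment $3,057.90; balance $12,318.09
Payment period 3: opening $12,318.09; payment $3,612.07; balance $8,706.02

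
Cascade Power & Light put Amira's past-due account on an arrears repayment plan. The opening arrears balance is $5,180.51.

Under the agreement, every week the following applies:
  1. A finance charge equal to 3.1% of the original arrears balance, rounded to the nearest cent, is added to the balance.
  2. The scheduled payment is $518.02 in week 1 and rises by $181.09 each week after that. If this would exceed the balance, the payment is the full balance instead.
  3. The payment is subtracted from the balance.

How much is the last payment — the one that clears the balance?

Week 1: $5,180.51 +$160.60 interest = $5,341.11; pay $518.02 → $4,823.09
Week 2: $4,823.09 +$160.60 interest = $4,983.69; pay $699.11 → $4,284.58
Week 3: $4,284.58 +$160.60 interest = $4,445.18; pay $880.20 → $3,564.98
Week 4: $3,564.98 +$160.60 interest = $3,725.58; pay $1,061.29 → $2,664.29
Week 5: $2,664.29 +$160.60 interest = $2,824.89; pay $1,242.38 → $1,582.51
Week 6: $1,582.51 +$160.60 interest = $1,743.11; pay $1,423.47 → $319.64
Week 7: $319.64 +$160.60 interest = $480.24; pay $480.24 → $0.00

$480.24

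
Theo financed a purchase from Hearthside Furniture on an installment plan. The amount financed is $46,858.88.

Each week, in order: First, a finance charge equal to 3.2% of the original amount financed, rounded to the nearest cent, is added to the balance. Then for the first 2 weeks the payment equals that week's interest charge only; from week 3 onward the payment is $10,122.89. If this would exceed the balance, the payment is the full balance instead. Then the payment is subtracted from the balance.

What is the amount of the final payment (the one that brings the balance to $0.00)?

Week 1: $46,858.88 +$1,499.48 interest = $48,358.36; pay $1,499.48 → $46,858.88
Week 2: $46,858.88 +$1,499.48 interest = $48,358.36; pay $1,499.48 → $46,858.88
Week 3: $46,858.88 +$1,499.48 interest = $48,358.36; pay $10,122.89 → $38,235.47
Week 4: $38,235.47 +$1,499.48 interest = $39,734.95; pay $10,122.89 → $29,612.06
Week 5: $29,612.06 +$1,499.48 interest = $31,111.54; pay $10,122.89 → $20,988.65
Week 6: $20,988.65 +$1,499.48 interest = $22,488.13; pay $10,122.89 → $12,365.24
Week 7: $12,365.24 +$1,499.48 interest = $13,864.72; pay $10,122.89 → $3,741.83
Week 8: $3,741.83 +$1,499.48 interest = $5,241.31; pay $5,241.31 → $0.00

$5,241.31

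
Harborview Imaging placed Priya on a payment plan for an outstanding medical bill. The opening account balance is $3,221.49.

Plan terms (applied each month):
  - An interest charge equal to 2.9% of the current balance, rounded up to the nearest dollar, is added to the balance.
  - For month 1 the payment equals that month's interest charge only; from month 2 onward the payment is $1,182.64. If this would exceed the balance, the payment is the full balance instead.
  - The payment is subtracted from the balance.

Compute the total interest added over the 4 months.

# | Opening | Interest | Payment | End bal
1 | $3,221.49 | $94.00 | $94.00 | $3,221.49
2 | $3,221.49 | $94.00 | $1,182.64 | $2,132.85
3 | $2,132.85 | $62.00 | $1,182.64 | $1,012.21
4 | $1,012.21 | $30.00 | $1,042.21 | $0.00
Total interest: $94.00 + $94.00 + $62.00 + $30.00 = $280.00

$280.00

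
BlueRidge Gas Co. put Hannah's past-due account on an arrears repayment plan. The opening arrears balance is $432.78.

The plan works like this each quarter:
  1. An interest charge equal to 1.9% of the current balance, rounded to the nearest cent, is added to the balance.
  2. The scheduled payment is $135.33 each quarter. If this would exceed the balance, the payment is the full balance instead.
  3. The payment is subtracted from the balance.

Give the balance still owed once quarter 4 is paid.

# | Opening | Interest | Payment | End bal
1 | $432.78 | $8.22 | $135.33 | $305.67
2 | $305.67 | $5.81 | $135.33 | $176.15
3 | $176.15 | $3.35 | $135.33 | $44.17
4 | $44.17 | $0.84 | $45.01 | $0.00

$0.00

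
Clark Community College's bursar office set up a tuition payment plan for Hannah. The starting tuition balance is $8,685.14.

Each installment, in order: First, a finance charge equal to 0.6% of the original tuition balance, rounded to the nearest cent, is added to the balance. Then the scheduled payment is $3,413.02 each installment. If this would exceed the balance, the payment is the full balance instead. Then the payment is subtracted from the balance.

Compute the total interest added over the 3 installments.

$156.33

Installment 1: $8,685.14 +$52.11 interest = $8,737.25; pay $3,413.02 → $5,324.23
Installment 2: $5,324.23 +$52.11 interest = $5,376.34; pay $3,413.02 → $1,963.32
Installment 3: $1,963.32 +$52.11 interest = $2,015.43; pay $2,015.43 → $0.00
Total interest: $52.11 + $52.11 + $52.11 = $156.33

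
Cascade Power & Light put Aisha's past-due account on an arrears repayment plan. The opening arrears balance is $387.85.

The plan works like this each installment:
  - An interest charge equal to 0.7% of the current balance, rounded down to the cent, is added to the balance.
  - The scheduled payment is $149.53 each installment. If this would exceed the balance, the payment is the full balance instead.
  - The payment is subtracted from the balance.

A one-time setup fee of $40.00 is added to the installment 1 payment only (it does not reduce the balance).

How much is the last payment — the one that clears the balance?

Installment 1: $387.85 +$2.71 interest = $390.56; pay $149.53 (+ $40.00 fee) → $241.03
Installment 2: $241.03 +$1.68 interest = $242.71; pay $149.53 → $93.18
Installment 3: $93.18 +$0.65 interest = $93.83; pay $93.83 → $0.00

$93.83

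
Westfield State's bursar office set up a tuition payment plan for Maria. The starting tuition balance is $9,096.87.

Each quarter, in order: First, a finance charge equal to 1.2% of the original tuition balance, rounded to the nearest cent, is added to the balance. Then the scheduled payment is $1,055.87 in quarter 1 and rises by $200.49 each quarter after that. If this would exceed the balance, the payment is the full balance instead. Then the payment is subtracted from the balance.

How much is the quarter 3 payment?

$1,456.85

Quarter 1: opening $9,096.87; interest $109.16 → $9,206.03; payment $1,055.87; balance $8,150.16
Quarter 2: opening $8,150.16; interest $109.16 → $8,259.32; payment $1,256.36; balance $7,002.96
Quarter 3: opening $7,002.96; interest $109.16 → $7,112.12; payment $1,456.85; balance $5,655.27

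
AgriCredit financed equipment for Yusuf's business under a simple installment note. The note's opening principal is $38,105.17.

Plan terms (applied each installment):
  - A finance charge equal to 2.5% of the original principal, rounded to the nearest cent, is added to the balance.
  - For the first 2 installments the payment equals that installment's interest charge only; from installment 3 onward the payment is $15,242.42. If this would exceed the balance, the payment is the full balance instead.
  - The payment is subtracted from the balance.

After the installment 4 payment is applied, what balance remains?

$9,525.59

Installment 1: opening $38,105.17; interest $952.63 → $39,057.80; payment $952.63; balance $38,105.17
Installment 2: opening $38,105.17; interest $952.63 → $39,057.80; payment $952.63; balance $38,105.17
Installment 3: opening $38,105.17; interest $952.63 → $39,057.80; payment $15,242.42; balance $23,815.38
Installment 4: opening $23,815.38; interest $952.63 → $24,768.01; payment $15,242.42; balance $9,525.59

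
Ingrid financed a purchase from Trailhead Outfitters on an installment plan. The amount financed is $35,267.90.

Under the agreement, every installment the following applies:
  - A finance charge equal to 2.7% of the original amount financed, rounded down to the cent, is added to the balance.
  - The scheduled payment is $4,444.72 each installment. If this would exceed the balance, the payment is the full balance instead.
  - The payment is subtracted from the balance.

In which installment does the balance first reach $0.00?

Installment 1: opening $35,267.90; interest $952.23 → $36,220.13; payment $4,444.72; balance $31,775.41
Installment 2: opening $31,775.41; interest $952.23 → $32,727.64; payment $4,444.72; balance $28,282.92
Installment 3: opening $28,282.92; interest $952.23 → $29,235.15; payment $4,444.72; balance $24,790.43
Installment 4: opening $24,790.43; interest $952.23 → $25,742.66; payment $4,444.72; balance $21,297.94
Installment 5: opening $21,297.94; interest $952.23 → $22,250.17; payment $4,444.72; balance $17,805.45
Installment 6: opening $17,805.45; interest $952.23 → $18,757.68; payment $4,444.72; balance $14,312.96
Installment 7: opening $14,312.96; interest $952.23 → $15,265.19; payment $4,444.72; balance $10,820.47
Installment 8: opening $10,820.47; interest $952.23 → $11,772.70; payment $4,444.72; balance $7,327.98
Installment 9: opening $7,327.98; interest $952.23 → $8,280.21; payment $4,444.72; balance $3,835.49
Installment 10: opening $3,835.49; interest $952.23 → $4,787.72; payment $4,444.72; balance $343.00
Installment 11: opening $343.00; interest $952.23 → $1,295.23; payment $1,295.23; balance $0.00
Balance reaches $0.00 in installment 11.

11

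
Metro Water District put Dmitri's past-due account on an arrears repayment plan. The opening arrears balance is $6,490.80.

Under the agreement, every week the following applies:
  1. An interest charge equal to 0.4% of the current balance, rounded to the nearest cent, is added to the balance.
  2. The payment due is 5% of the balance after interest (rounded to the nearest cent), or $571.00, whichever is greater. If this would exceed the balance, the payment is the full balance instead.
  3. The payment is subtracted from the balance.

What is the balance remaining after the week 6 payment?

$3,187.69

Week 1: $6,490.80 +$25.96 interest = $6,516.76; pay $571.00 → $5,945.76
Week 2: $5,945.76 +$23.78 interest = $5,969.54; pay $571.00 → $5,398.54
Week 3: $5,398.54 +$21.59 interest = $5,420.13; pay $571.00 → $4,849.13
Week 4: $4,849.13 +$19.40 interest = $4,868.53; pay $571.00 → $4,297.53
Week 5: $4,297.53 +$17.19 interest = $4,314.72; pay $571.00 → $3,743.72
Week 6: $3,743.72 +$14.97 interest = $3,758.69; pay $571.00 → $3,187.69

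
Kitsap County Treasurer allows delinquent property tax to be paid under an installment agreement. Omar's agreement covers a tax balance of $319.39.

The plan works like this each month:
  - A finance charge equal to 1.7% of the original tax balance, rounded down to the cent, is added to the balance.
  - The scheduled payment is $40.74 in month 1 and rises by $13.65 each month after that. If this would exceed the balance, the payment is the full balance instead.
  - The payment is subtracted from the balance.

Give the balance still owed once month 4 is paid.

$96.21

Month 1: $319.39 +$5.42 interest = $324.81; pay $40.74 → $284.07
Month 2: $284.07 +$5.42 interest = $289.49; pay $54.39 → $235.10
Month 3: $235.10 +$5.42 interest = $240.52; pay $68.04 → $172.48
Month 4: $172.48 +$5.42 interest = $177.90; pay $81.69 → $96.21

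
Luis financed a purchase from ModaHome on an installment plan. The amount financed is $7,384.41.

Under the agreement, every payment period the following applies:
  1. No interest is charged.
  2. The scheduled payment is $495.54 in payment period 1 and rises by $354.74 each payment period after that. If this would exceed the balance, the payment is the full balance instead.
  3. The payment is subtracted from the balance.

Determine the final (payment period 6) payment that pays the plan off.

Payment period 1: opening $7,384.41; payment $495.54; balance $6,888.87
Payment period 2: opening $6,888.87; payment $850.28; balance $6,038.59
Payment period 3: opening $6,038.59; payment $1,205.02; balance $4,833.57
Payment period 4: opening $4,833.57; payment $1,559.76; balance $3,273.81
Payment period 5: opening $3,273.81; payment $1,914.50; balance $1,359.31
Payment period 6: opening $1,359.31; payment $1,359.31; balance $0.00

$1,359.31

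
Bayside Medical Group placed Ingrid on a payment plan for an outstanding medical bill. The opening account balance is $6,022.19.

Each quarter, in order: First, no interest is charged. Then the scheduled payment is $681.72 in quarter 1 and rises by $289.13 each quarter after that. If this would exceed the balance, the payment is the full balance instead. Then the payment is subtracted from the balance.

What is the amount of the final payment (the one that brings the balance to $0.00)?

$1,560.53

Quarter 1: opening $6,022.19; payment $681.72; balance $5,340.47
Quarter 2: opening $5,340.47; payment $970.85; balance $4,369.62
Quarter 3: opening $4,369.62; payment $1,259.98; balance $3,109.64
Quarter 4: opening $3,109.64; payment $1,549.11; balance $1,560.53
Quarter 5: opening $1,560.53; payment $1,560.53; balance $0.00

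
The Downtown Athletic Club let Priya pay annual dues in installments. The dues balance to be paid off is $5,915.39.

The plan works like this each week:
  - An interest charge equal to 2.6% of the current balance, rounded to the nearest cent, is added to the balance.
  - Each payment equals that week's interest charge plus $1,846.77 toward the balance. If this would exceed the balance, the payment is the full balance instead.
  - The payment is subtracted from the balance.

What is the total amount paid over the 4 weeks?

$6,242.49

Week 1: opening $5,915.39; interest $153.80 → $6,069.19; payment $2,000.57; balance $4,068.62
Week 2: opening $4,068.62; interest $105.78 → $4,174.40; payment $1,952.55; balance $2,221.85
Week 3: opening $2,221.85; interest $57.77 → $2,279.62; payment $1,904.54; balance $375.08
Week 4: opening $375.08; interest $9.75 → $384.83; payment $384.83; balance $0.00
Total paid: $6,242.49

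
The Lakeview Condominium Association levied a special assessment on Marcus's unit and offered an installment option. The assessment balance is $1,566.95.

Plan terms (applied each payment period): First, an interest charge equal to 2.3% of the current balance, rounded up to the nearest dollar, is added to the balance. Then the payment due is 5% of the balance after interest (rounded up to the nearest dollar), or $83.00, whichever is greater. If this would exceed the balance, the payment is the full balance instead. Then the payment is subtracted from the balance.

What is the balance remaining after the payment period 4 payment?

$1,373.95

Payment period 1: $1,566.95 +$37.00 interest = $1,603.95; pay $83.00 → $1,520.95
Payment period 2: $1,520.95 +$35.00 interest = $1,555.95; pay $83.00 → $1,472.95
Payment period 3: $1,472.95 +$34.00 interest = $1,506.95; pay $83.00 → $1,423.95
Payment period 4: $1,423.95 +$33.00 interest = $1,456.95; pay $83.00 → $1,373.95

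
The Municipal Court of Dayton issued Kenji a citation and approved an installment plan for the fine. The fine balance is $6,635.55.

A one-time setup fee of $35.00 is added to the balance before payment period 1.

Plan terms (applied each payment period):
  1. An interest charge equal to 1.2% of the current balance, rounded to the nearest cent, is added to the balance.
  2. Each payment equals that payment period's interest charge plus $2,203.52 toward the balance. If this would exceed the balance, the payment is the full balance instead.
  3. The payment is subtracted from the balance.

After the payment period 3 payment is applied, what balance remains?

Payment period 1: opening $6,670.55; interest $80.05 → $6,750.60; payment $2,283.57; balance $4,467.03
Payment period 2: opening $4,467.03; interest $53.60 → $4,520.63; payment $2,257.12; balance $2,263.51
Payment period 3: opening $2,263.51; interest $27.16 → $2,290.67; payment $2,230.68; balance $59.99

$59.99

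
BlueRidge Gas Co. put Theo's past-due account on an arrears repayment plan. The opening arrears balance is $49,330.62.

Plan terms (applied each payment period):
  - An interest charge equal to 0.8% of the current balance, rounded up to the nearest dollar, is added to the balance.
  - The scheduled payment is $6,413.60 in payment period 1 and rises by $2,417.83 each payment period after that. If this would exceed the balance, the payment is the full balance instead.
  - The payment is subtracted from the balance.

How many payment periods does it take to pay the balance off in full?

Payment period 1: $49,330.62 +$395.00 interest = $49,725.62; pay $6,413.60 → $43,312.02
Payment period 2: $43,312.02 +$347.00 interest = $43,659.02; pay $8,831.43 → $34,827.59
Payment period 3: $34,827.59 +$279.00 interest = $35,106.59; pay $11,249.26 → $23,857.33
Payment period 4: $23,857.33 +$191.00 interest = $24,048.33; pay $13,667.09 → $10,381.24
Payment period 5: $10,381.24 +$84.00 interest = $10,465.24; pay $10,465.24 → $0.00
Balance reaches $0.00 in payment period 5.

5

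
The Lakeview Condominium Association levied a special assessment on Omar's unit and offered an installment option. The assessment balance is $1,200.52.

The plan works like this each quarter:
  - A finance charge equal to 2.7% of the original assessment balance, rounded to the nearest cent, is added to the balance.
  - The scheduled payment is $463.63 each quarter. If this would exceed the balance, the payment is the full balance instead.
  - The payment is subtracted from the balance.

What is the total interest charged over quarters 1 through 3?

Quarter 1: $1,200.52 +$32.41 interest = $1,232.93; pay $463.63 → $769.30
Quarter 2: $769.30 +$32.41 interest = $801.71; pay $463.63 → $338.08
Quarter 3: $338.08 +$32.41 interest = $370.49; pay $370.49 → $0.00
Total interest: $32.41 + $32.41 + $32.41 = $97.23

$97.23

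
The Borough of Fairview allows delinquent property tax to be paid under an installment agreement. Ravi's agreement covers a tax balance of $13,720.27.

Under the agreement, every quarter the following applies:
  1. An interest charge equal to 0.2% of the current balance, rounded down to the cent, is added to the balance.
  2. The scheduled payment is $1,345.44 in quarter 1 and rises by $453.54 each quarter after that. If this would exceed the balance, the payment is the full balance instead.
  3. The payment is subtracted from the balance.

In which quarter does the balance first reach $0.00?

6

# | Opening | Interest | Payment | End bal
1 | $13,720.27 | $27.44 | $1,345.44 | $12,402.27
2 | $12,402.27 | $24.80 | $1,798.98 | $10,628.09
3 | $10,628.09 | $21.25 | $2,252.52 | $8,396.82
4 | $8,396.82 | $16.79 | $2,706.06 | $5,707.55
5 | $5,707.55 | $11.41 | $3,159.60 | $2,559.36
6 | $2,559.36 | $5.11 | $2,564.47 | $0.00
Balance reaches $0.00 in quarter 6.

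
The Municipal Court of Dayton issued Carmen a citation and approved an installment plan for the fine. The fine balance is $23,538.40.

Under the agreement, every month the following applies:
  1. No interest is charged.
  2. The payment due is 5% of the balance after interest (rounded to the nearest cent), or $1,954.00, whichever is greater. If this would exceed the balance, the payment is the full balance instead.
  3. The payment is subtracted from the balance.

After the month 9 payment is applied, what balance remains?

# | Opening | Payment | End bal
1 | $23,538.40 | $1,954.00 | $21,584.40
2 | $21,584.40 | $1,954.00 | $19,630.40
3 | $19,630.40 | $1,954.00 | $17,676.40
4 | $17,676.40 | $1,954.00 | $15,722.40
5 | $15,722.40 | $1,954.00 | $13,768.40
6 | $13,768.40 | $1,954.00 | $11,814.40
7 | $11,814.40 | $1,954.00 | $9,860.40
8 | $9,860.40 | $1,954.00 | $7,906.40
9 | $7,906.40 | $1,954.00 | $5,952.40

$5,952.40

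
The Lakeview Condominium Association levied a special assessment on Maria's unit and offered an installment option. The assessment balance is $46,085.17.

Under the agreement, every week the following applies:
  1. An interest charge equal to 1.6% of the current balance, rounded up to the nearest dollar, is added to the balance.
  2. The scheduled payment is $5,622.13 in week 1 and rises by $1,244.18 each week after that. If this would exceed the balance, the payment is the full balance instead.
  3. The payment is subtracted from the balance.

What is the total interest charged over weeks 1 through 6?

$2,827.00

# | Opening | Interest | Payment | End bal
1 | $46,085.17 | $738.00 | $5,622.13 | $41,201.04
2 | $41,201.04 | $660.00 | $6,866.31 | $34,994.73
3 | $34,994.73 | $560.00 | $8,110.49 | $27,444.24
4 | $27,444.24 | $440.00 | $9,354.67 | $18,529.57
5 | $18,529.57 | $297.00 | $10,598.85 | $8,227.72
6 | $8,227.72 | $132.00 | $8,359.72 | $0.00
Total interest: $738.00 + $660.00 + $560.00 + $440.00 + $297.00 + $132.00 = $2,827.00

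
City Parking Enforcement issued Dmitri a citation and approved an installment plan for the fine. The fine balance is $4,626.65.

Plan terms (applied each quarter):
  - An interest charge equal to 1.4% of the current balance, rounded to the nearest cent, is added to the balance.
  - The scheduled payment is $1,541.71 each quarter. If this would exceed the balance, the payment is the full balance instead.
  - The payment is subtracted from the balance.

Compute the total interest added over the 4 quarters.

$133.87

# | Opening | Interest | Payment | End bal
1 | $4,626.65 | $64.77 | $1,541.71 | $3,149.71
2 | $3,149.71 | $44.10 | $1,541.71 | $1,652.10
3 | $1,652.10 | $23.13 | $1,541.71 | $133.52
4 | $133.52 | $1.87 | $135.39 | $0.00
Total interest: $64.77 + $44.10 + $23.13 + $1.87 = $133.87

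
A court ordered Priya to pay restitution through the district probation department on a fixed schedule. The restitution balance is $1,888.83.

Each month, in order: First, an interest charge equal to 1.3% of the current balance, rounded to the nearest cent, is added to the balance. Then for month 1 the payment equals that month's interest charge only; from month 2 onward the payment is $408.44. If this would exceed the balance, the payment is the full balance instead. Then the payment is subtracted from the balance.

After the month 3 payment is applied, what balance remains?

Month 1: $1,888.83 +$24.55 interest = $1,913.38; pay $24.55 → $1,888.83
Month 2: $1,888.83 +$24.55 interest = $1,913.38; pay $408.44 → $1,504.94
Month 3: $1,504.94 +$19.56 interest = $1,524.50; pay $408.44 → $1,116.06

$1,116.06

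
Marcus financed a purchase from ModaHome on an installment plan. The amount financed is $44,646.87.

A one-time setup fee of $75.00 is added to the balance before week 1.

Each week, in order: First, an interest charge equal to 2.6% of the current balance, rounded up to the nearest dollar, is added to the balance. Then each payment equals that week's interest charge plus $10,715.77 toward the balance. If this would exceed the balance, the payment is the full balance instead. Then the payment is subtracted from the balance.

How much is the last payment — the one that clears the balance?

$1,907.79

Week 1: opening $44,721.87; interest $1,163.00 → $45,884.87; payment $11,878.77; balance $34,006.10
Week 2: opening $34,006.10; interest $885.00 → $34,891.10; payment $11,600.77; balance $23,290.33
Week 3: opening $23,290.33; interest $606.00 → $23,896.33; payment $11,321.77; balance $12,574.56
Week 4: opening $12,574.56; interest $327.00 → $12,901.56; payment $11,042.77; balance $1,858.79
Week 5: opening $1,858.79; interest $49.00 → $1,907.79; payment $1,907.79; balance $0.00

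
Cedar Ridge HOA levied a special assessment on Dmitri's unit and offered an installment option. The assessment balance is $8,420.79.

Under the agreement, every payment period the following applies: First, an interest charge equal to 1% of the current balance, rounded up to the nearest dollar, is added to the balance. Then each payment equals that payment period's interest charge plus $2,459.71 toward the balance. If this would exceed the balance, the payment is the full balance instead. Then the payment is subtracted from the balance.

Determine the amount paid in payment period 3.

$2,495.71

Payment period 1: opening $8,420.79; interest $85.00 → $8,505.79; payment $2,544.71; balance $5,961.08
Payment period 2: opening $5,961.08; interest $60.00 → $6,021.08; payment $2,519.71; balance $3,501.37
Payment period 3: opening $3,501.37; interest $36.00 → $3,537.37; payment $2,495.71; balance $1,041.66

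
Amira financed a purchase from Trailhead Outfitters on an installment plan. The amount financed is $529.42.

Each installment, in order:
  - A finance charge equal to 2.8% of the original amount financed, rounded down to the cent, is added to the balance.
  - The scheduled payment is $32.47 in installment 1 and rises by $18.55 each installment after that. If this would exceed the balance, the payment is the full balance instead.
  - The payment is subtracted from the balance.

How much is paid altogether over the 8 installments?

$647.98

# | Opening | Interest | Payment | End bal
1 | $529.42 | $14.82 | $32.47 | $511.77
2 | $511.77 | $14.82 | $51.02 | $475.57
3 | $475.57 | $14.82 | $69.57 | $420.82
4 | $420.82 | $14.82 | $88.12 | $347.52
5 | $347.52 | $14.82 | $106.67 | $255.67
6 | $255.67 | $14.82 | $125.22 | $145.27
7 | $145.27 | $14.82 | $143.77 | $16.32
8 | $16.32 | $14.82 | $31.14 | $0.00
Total paid: $647.98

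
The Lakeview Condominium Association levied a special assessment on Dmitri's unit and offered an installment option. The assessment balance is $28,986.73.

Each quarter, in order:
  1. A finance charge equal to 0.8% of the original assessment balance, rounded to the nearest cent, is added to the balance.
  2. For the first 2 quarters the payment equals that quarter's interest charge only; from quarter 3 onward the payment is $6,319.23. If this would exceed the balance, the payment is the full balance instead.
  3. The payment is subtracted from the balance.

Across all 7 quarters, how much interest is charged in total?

$1,623.23

# | Opening | Interest | Payment | End bal
1 | $28,986.73 | $231.89 | $231.89 | $28,986.73
2 | $28,986.73 | $231.89 | $231.89 | $28,986.73
3 | $28,986.73 | $231.89 | $6,319.23 | $22,899.39
4 | $22,899.39 | $231.89 | $6,319.23 | $16,812.05
5 | $16,812.05 | $231.89 | $6,319.23 | $10,724.71
6 | $10,724.71 | $231.89 | $6,319.23 | $4,637.37
7 | $4,637.37 | $231.89 | $4,869.26 | $0.00
Total interest: $231.89 + $231.89 + $231.89 + $231.89 + $231.89 + $231.89 + $231.89 = $1,623.23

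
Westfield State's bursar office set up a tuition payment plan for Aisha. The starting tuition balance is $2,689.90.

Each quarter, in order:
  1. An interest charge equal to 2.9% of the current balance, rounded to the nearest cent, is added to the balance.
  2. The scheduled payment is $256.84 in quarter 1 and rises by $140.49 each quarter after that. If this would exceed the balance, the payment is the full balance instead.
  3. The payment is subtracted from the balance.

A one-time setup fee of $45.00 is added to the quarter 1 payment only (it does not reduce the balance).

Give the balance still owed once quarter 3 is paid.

$1,712.15

Quarter 1: $2,689.90 +$78.01 interest = $2,767.91; pay $256.84 (+ $45.00 fee) → $2,511.07
Quarter 2: $2,511.07 +$72.82 interest = $2,583.89; pay $397.33 → $2,186.56
Quarter 3: $2,186.56 +$63.41 interest = $2,249.97; pay $537.82 → $1,712.15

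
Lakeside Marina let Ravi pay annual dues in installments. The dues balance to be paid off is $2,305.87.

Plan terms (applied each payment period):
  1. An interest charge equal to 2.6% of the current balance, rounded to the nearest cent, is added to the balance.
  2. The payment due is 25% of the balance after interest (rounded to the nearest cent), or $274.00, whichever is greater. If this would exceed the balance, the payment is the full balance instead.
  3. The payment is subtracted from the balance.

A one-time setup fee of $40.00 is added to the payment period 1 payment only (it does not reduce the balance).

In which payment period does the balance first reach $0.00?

8

Payment period 1: $2,305.87 +$59.95 interest = $2,365.82; pay $591.46 (+ $40.00 fee) → $1,774.36
Payment period 2: $1,774.36 +$46.13 interest = $1,820.49; pay $455.12 → $1,365.37
Payment period 3: $1,365.37 +$35.50 interest = $1,400.87; pay $350.22 → $1,050.65
Payment period 4: $1,050.65 +$27.32 interest = $1,077.97; pay $274.00 → $803.97
Payment period 5: $803.97 +$20.90 interest = $824.87; pay $274.00 → $550.87
Payment period 6: $550.87 +$14.32 interest = $565.19; pay $274.00 → $291.19
Payment period 7: $291.19 +$7.57 interest = $298.76; pay $274.00 → $24.76
Payment period 8: $24.76 +$0.64 interest = $25.40; pay $25.40 → $0.00
Balance reaches $0.00 in payment period 8.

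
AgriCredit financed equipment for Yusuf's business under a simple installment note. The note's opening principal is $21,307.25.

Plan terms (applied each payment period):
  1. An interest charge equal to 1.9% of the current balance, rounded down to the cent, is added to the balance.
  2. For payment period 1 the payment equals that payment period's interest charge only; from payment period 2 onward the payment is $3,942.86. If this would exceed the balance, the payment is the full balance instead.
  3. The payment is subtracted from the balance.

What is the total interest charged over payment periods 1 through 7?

Payment period 1: $21,307.25 +$404.83 interest = $21,712.08; pay $404.83 → $21,307.25
Payment period 2: $21,307.25 +$404.83 interest = $21,712.08; pay $3,942.86 → $17,769.22
Payment period 3: $17,769.22 +$337.61 interest = $18,106.83; pay $3,942.86 → $14,163.97
Payment period 4: $14,163.97 +$269.11 interest = $14,433.08; pay $3,942.86 → $10,490.22
Payment period 5: $10,490.22 +$199.31 interest = $10,689.53; pay $3,942.86 → $6,746.67
Payment period 6: $6,746.67 +$128.18 interest = $6,874.85; pay $3,942.86 → $2,931.99
Payment period 7: $2,931.99 +$55.70 interest = $2,987.69; pay $2,987.69 → $0.00
Total interest: $404.83 + $404.83 + $337.61 + $269.11 + $199.31 + $128.18 + $55.70 = $1,799.57

$1,799.57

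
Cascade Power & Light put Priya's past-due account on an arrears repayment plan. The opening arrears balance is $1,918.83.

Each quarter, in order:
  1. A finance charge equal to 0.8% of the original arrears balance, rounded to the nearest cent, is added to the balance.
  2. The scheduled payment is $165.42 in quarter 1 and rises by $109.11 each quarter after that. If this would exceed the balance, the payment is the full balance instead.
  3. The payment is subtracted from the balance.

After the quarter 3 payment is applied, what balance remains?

Quarter 1: $1,918.83 +$15.35 interest = $1,934.18; pay $165.42 → $1,768.76
Quarter 2: $1,768.76 +$15.35 interest = $1,784.11; pay $274.53 → $1,509.58
Quarter 3: $1,509.58 +$15.35 interest = $1,524.93; pay $383.64 → $1,141.29

$1,141.29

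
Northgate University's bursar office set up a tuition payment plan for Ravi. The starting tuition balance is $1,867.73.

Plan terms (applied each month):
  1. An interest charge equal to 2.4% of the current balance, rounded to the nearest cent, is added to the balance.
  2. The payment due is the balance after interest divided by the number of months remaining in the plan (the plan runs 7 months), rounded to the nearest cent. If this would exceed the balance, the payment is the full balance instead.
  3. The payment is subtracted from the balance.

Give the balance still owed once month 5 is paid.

Month 1: opening $1,867.73; interest $44.83 → $1,912.56; payment $273.22; balance $1,639.34
Month 2: opening $1,639.34; interest $39.34 → $1,678.68; payment $279.78; balance $1,398.90
Month 3: opening $1,398.90; interest $33.57 → $1,432.47; payment $286.49; balance $1,145.98
Month 4: opening $1,145.98; interest $27.50 → $1,173.48; payment $293.37; balance $880.11
Month 5: opening $880.11; interest $21.12 → $901.23; payment $300.41; balance $600.82

$600.82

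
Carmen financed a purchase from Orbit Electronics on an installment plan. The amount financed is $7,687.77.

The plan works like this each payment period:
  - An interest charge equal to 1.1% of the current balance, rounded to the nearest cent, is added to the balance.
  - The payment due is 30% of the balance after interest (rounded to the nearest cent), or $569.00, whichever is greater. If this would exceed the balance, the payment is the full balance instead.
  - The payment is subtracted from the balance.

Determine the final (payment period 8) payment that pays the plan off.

Payment period 1: $7,687.77 +$84.57 interest = $7,772.34; pay $2,331.70 → $5,440.64
Payment period 2: $5,440.64 +$59.85 interest = $5,500.49; pay $1,650.15 → $3,850.34
Payment period 3: $3,850.34 +$42.35 interest = $3,892.69; pay $1,167.81 → $2,724.88
Payment period 4: $2,724.88 +$29.97 interest = $2,754.85; pay $826.46 → $1,928.39
Payment period 5: $1,928.39 +$21.21 interest = $1,949.60; pay $584.88 → $1,364.72
Payment period 6: $1,364.72 +$15.01 interest = $1,379.73; pay $569.00 → $810.73
Payment period 7: $810.73 +$8.92 interest = $819.65; pay $569.00 → $250.65
Payment period 8: $250.65 +$2.76 interest = $253.41; pay $253.41 → $0.00

$253.41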